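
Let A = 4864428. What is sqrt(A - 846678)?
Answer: 5*sqrt(160710) ≈ 2004.4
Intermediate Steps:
sqrt(A - 846678) = sqrt(4864428 - 846678) = sqrt(4017750) = 5*sqrt(160710)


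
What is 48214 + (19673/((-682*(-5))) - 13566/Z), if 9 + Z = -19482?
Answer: 1068313316281/22154770 ≈ 48220.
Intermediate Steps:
Z = -19491 (Z = -9 - 19482 = -19491)
48214 + (19673/((-682*(-5))) - 13566/Z) = 48214 + (19673/((-682*(-5))) - 13566/(-19491)) = 48214 + (19673/3410 - 13566*(-1/19491)) = 48214 + (19673*(1/3410) + 4522/6497) = 48214 + (19673/3410 + 4522/6497) = 48214 + 143235501/22154770 = 1068313316281/22154770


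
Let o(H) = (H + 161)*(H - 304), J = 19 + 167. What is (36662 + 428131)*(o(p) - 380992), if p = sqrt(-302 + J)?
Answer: -199885159236 - 132930798*I*sqrt(29) ≈ -1.9989e+11 - 7.1585e+8*I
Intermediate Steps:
J = 186
p = 2*I*sqrt(29) (p = sqrt(-302 + 186) = sqrt(-116) = 2*I*sqrt(29) ≈ 10.77*I)
o(H) = (-304 + H)*(161 + H) (o(H) = (161 + H)*(-304 + H) = (-304 + H)*(161 + H))
(36662 + 428131)*(o(p) - 380992) = (36662 + 428131)*((-48944 + (2*I*sqrt(29))**2 - 286*I*sqrt(29)) - 380992) = 464793*((-48944 - 116 - 286*I*sqrt(29)) - 380992) = 464793*((-49060 - 286*I*sqrt(29)) - 380992) = 464793*(-430052 - 286*I*sqrt(29)) = -199885159236 - 132930798*I*sqrt(29)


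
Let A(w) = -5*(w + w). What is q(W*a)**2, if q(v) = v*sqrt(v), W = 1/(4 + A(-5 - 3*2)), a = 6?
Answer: 1/6859 ≈ 0.00014579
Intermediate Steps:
A(w) = -10*w
W = 1/114 (W = 1/(4 - 10*(-5 - 3*2)) = 1/(4 - 10*(-5 - 6)) = 1/(4 - 10*(-11)) = 1/(4 + 110) = 1/114 ≈ 0.0087719)
q(v) = v**(3/2)
q(W*a)**2 = (((1/114)*6)**(3/2))**2 = ((1/19)**(3/2))**2 = (sqrt(19)/361)**2 = 1/6859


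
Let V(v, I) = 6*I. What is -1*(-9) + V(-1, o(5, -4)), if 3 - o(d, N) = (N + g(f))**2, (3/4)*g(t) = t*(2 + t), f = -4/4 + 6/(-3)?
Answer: 27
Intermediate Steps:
f = -3 (f = -4*1/4 + 6*(-1/3) = -1 - 2 = -3)
g(t) = 4*t*(2 + t)/3 (g(t) = 4*(t*(2 + t))/3 = 4*t*(2 + t)/3)
o(d, N) = 3 - (4 + N)**2 (o(d, N) = 3 - (N + (4/3)*(-3)*(2 - 3))**2 = 3 - (N + (4/3)*(-3)*(-1))**2 = 3 - (N + 4)**2 = 3 - (4 + N)**2)
-1*(-9) + V(-1, o(5, -4)) = -1*(-9) + 6*(3 - (4 - 4)**2) = 9 + 6*(3 - 1*0**2) = 9 + 6*(3 - 1*0) = 9 + 6*(3 + 0) = 9 + 6*3 = 9 + 18 = 27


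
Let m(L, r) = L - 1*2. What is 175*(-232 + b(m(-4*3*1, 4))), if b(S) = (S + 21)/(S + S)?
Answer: -162575/4 ≈ -40644.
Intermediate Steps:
m(L, r) = -2 + L (m(L, r) = L - 2 = -2 + L)
b(S) = (21 + S)/(2*S) (b(S) = (21 + S)/((2*S)) = (21 + S)*(1/(2*S)) = (21 + S)/(2*S))
175*(-232 + b(m(-4*3*1, 4))) = 175*(-232 + (21 + (-2 - 4*3*1))/(2*(-2 - 4*3*1))) = 175*(-232 + (21 + (-2 - 12*1))/(2*(-2 - 12*1))) = 175*(-232 + (21 + (-2 - 12))/(2*(-2 - 12))) = 175*(-232 + (½)*(21 - 14)/(-14)) = 175*(-232 + (½)*(-1/14)*7) = 175*(-232 - ¼) = 175*(-929/4) = -162575/4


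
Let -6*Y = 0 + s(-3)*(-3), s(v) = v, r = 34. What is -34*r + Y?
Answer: -2315/2 ≈ -1157.5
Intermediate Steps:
Y = -3/2 (Y = -(0 - 3*(-3))/6 = -(0 + 9)/6 = -⅙*9 = -3/2 ≈ -1.5000)
-34*r + Y = -34*34 - 3/2 = -1156 - 3/2 = -2315/2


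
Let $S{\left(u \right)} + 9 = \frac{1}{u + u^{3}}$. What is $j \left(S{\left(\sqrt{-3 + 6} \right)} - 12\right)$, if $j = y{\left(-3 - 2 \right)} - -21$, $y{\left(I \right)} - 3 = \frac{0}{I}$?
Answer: $-504 + 2 \sqrt{3} \approx -500.54$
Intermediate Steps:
$y{\left(I \right)} = 3$ ($y{\left(I \right)} = 3 + \frac{0}{I} = 3 + 0 = 3$)
$j = 24$ ($j = 3 - -21 = 3 + 21 = 24$)
$S{\left(u \right)} = -9 + \frac{1}{u + u^{3}}$
$j \left(S{\left(\sqrt{-3 + 6} \right)} - 12\right) = 24 \left(\frac{1 - 9 \sqrt{-3 + 6} - 9 \left(\sqrt{-3 + 6}\right)^{3}}{\sqrt{-3 + 6} + \left(\sqrt{-3 + 6}\right)^{3}} - 12\right) = 24 \left(\frac{1 - 9 \sqrt{3} - 9 \left(\sqrt{3}\right)^{3}}{\sqrt{3} + \left(\sqrt{3}\right)^{3}} - 12\right) = 24 \left(\frac{1 - 9 \sqrt{3} - 9 \cdot 3 \sqrt{3}}{\sqrt{3} + 3 \sqrt{3}} - 12\right) = 24 \left(\frac{1 - 9 \sqrt{3} - 27 \sqrt{3}}{4 \sqrt{3}} - 12\right) = 24 \left(\frac{\sqrt{3}}{12} \left(1 - 36 \sqrt{3}\right) - 12\right) = 24 \left(\frac{\sqrt{3} \left(1 - 36 \sqrt{3}\right)}{12} - 12\right) = 24 \left(-12 + \frac{\sqrt{3} \left(1 - 36 \sqrt{3}\right)}{12}\right) = -288 + 2 \sqrt{3} \left(1 - 36 \sqrt{3}\right)$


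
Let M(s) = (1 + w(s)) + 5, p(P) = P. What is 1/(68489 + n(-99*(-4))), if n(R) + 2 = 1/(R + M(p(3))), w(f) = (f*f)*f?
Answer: 429/29380924 ≈ 1.4601e-5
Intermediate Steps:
w(f) = f**3 (w(f) = f**2*f = f**3)
M(s) = 6 + s**3 (M(s) = (1 + s**3) + 5 = 6 + s**3)
n(R) = -2 + 1/(33 + R) (n(R) = -2 + 1/(R + (6 + 3**3)) = -2 + 1/(R + (6 + 27)) = -2 + 1/(R + 33) = -2 + 1/(33 + R))
1/(68489 + n(-99*(-4))) = 1/(68489 + (-65 - (-198)*(-4))/(33 - 99*(-4))) = 1/(68489 + (-65 - 2*396)/(33 + 396)) = 1/(68489 + (-65 - 792)/429) = 1/(68489 + (1/429)*(-857)) = 1/(68489 - 857/429) = 1/(29380924/429) = 429/29380924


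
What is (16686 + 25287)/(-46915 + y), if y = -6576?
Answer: -41973/53491 ≈ -0.78467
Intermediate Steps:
(16686 + 25287)/(-46915 + y) = (16686 + 25287)/(-46915 - 6576) = 41973/(-53491) = 41973*(-1/53491) = -41973/53491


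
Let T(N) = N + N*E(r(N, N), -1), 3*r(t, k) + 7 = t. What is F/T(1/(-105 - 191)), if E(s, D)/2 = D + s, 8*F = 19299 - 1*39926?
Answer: -112953452/839 ≈ -1.3463e+5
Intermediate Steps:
F = -20627/8 (F = (19299 - 1*39926)/8 = (19299 - 39926)/8 = (⅛)*(-20627) = -20627/8 ≈ -2578.4)
r(t, k) = -7/3 + t/3
E(s, D) = 2*D + 2*s (E(s, D) = 2*(D + s) = 2*D + 2*s)
T(N) = N + N*(-20/3 + 2*N/3) (T(N) = N + N*(2*(-1) + 2*(-7/3 + N/3)) = N + N*(-2 + (-14/3 + 2*N/3)) = N + N*(-20/3 + 2*N/3))
F/T(1/(-105 - 191)) = -20627*3*(-105 - 191)/(-17 + 2/(-105 - 191))/8 = -20627*(-888/(-17 + 2/(-296)))/8 = -20627*(-888/(-17 + 2*(-1/296)))/8 = -20627*(-888/(-17 - 1/148))/8 = -20627/(8*((⅓)*(-1/296)*(-2517/148))) = -20627/(8*839/43808) = -20627/8*43808/839 = -112953452/839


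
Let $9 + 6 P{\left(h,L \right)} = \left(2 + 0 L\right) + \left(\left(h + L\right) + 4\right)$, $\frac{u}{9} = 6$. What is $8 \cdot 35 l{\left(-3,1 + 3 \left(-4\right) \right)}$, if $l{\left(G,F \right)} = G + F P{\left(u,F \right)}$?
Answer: $- \frac{64120}{3} \approx -21373.0$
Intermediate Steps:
$u = 54$ ($u = 9 \cdot 6 = 54$)
$P{\left(h,L \right)} = - \frac{1}{2} + \frac{L}{6} + \frac{h}{6}$ ($P{\left(h,L \right)} = - \frac{3}{2} + \frac{\left(2 + 0 L\right) + \left(\left(h + L\right) + 4\right)}{6} = - \frac{3}{2} + \frac{\left(2 + 0\right) + \left(\left(L + h\right) + 4\right)}{6} = - \frac{3}{2} + \frac{2 + \left(4 + L + h\right)}{6} = - \frac{3}{2} + \frac{6 + L + h}{6} = - \frac{3}{2} + \left(1 + \frac{L}{6} + \frac{h}{6}\right) = - \frac{1}{2} + \frac{L}{6} + \frac{h}{6}$)
$l{\left(G,F \right)} = G + F \left(\frac{17}{2} + \frac{F}{6}\right)$ ($l{\left(G,F \right)} = G + F \left(- \frac{1}{2} + \frac{F}{6} + \frac{1}{6} \cdot 54\right) = G + F \left(- \frac{1}{2} + \frac{F}{6} + 9\right) = G + F \left(\frac{17}{2} + \frac{F}{6}\right)$)
$8 \cdot 35 l{\left(-3,1 + 3 \left(-4\right) \right)} = 8 \cdot 35 \left(-3 + \frac{\left(1 + 3 \left(-4\right)\right) \left(51 + \left(1 + 3 \left(-4\right)\right)\right)}{6}\right) = 280 \left(-3 + \frac{\left(1 - 12\right) \left(51 + \left(1 - 12\right)\right)}{6}\right) = 280 \left(-3 + \frac{1}{6} \left(-11\right) \left(51 - 11\right)\right) = 280 \left(-3 + \frac{1}{6} \left(-11\right) 40\right) = 280 \left(-3 - \frac{220}{3}\right) = 280 \left(- \frac{229}{3}\right) = - \frac{64120}{3}$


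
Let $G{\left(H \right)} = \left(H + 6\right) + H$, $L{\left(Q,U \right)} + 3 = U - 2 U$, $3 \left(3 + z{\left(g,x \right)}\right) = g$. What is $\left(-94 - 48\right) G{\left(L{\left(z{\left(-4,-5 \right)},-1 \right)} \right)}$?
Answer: $-284$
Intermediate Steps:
$z{\left(g,x \right)} = -3 + \frac{g}{3}$
$L{\left(Q,U \right)} = -3 - U$ ($L{\left(Q,U \right)} = -3 + \left(U - 2 U\right) = -3 - U$)
$G{\left(H \right)} = 6 + 2 H$ ($G{\left(H \right)} = \left(6 + H\right) + H = 6 + 2 H$)
$\left(-94 - 48\right) G{\left(L{\left(z{\left(-4,-5 \right)},-1 \right)} \right)} = \left(-94 - 48\right) \left(6 + 2 \left(-3 - -1\right)\right) = - 142 \left(6 + 2 \left(-3 + 1\right)\right) = - 142 \left(6 + 2 \left(-2\right)\right) = - 142 \left(6 - 4\right) = \left(-142\right) 2 = -284$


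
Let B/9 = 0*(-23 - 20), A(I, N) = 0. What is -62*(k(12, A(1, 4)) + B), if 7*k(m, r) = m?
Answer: -744/7 ≈ -106.29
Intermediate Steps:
B = 0 (B = 9*(0*(-23 - 20)) = 9*(0*(-43)) = 9*0 = 0)
k(m, r) = m/7
-62*(k(12, A(1, 4)) + B) = -62*((1/7)*12 + 0) = -62*(12/7 + 0) = -62*12/7 = -744/7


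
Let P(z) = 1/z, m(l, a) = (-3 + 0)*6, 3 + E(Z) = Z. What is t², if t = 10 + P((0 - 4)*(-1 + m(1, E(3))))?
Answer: 579121/5776 ≈ 100.26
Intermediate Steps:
E(Z) = -3 + Z
m(l, a) = -18 (m(l, a) = -3*6 = -18)
t = 761/76 (t = 10 + 1/((0 - 4)*(-1 - 18)) = 10 + 1/(-4*(-19)) = 10 + 1/76 = 761/76 ≈ 10.013)
t² = (761/76)² = 579121/5776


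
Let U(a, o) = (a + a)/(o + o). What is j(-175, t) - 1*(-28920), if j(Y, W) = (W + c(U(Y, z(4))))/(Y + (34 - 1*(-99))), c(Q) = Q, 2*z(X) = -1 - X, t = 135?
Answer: 1214435/42 ≈ 28915.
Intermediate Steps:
z(X) = -½ - X/2 (z(X) = (-1 - X)/2 = -½ - X/2)
U(a, o) = a/o (U(a, o) = (2*a)/((2*o)) = (2*a)*(1/(2*o)) = a/o)
j(Y, W) = (W - 2*Y/5)/(133 + Y) (j(Y, W) = (W + Y/(-½ - ½*4))/(Y + (34 - 1*(-99))) = (W + Y/(-½ - 2))/(Y + (34 + 99)) = (W + Y/(-5/2))/(Y + 133) = (W + Y*(-⅖))/(133 + Y) = (W - 2*Y/5)/(133 + Y))
j(-175, t) - 1*(-28920) = (135 - ⅖*(-175))/(133 - 175) - 1*(-28920) = (135 + 70)/(-42) + 28920 = -1/42*205 + 28920 = -205/42 + 28920 = 1214435/42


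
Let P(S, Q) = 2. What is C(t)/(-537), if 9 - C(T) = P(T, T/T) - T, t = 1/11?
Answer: -26/1969 ≈ -0.013205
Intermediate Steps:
t = 1/11 ≈ 0.090909
C(T) = 7 + T (C(T) = 9 - (2 - T) = 9 + (-2 + T) = 7 + T)
C(t)/(-537) = (7 + 1/11)/(-537) = (78/11)*(-1/537) = -26/1969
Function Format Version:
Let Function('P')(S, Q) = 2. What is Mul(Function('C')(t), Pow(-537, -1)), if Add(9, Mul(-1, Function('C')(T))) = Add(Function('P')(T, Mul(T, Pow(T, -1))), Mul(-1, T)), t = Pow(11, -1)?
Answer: Rational(-26, 1969) ≈ -0.013205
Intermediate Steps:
t = Rational(1, 11) ≈ 0.090909
Function('C')(T) = Add(7, T) (Function('C')(T) = Add(9, Mul(-1, Add(2, Mul(-1, T)))) = Add(9, Add(-2, T)) = Add(7, T))
Mul(Function('C')(t), Pow(-537, -1)) = Mul(Add(7, Rational(1, 11)), Pow(-537, -1)) = Mul(Rational(78, 11), Rational(-1, 537)) = Rational(-26, 1969)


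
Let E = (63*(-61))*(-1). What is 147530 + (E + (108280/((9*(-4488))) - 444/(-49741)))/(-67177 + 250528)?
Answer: 6793343421149017078/46047193497459 ≈ 1.4753e+5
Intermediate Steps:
E = 3843 (E = -3843*(-1) = 3843)
147530 + (E + (108280/((9*(-4488))) - 444/(-49741)))/(-67177 + 250528) = 147530 + (3843 + (108280/((9*(-4488))) - 444/(-49741)))/(-67177 + 250528) = 147530 + (3843 + (108280/(-40392) - 444*(-1/49741)))/183351 = 147530 + (3843 + (108280*(-1/40392) + 444/49741))*(1/183351) = 147530 + (3843 + (-13535/5049 + 444/49741))*(1/183351) = 147530 + (3843 - 671002679/251142309)*(1/183351) = 147530 + (964468890808/251142309)*(1/183351) = 147530 + 964468890808/46047193497459 = 6793343421149017078/46047193497459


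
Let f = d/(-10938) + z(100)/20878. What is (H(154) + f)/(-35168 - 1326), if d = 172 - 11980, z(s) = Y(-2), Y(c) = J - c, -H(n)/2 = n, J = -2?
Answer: 279758/33264281 ≈ 0.0084102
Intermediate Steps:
H(n) = -2*n
Y(c) = -2 - c
z(s) = 0 (z(s) = -2 - 1*(-2) = -2 + 2 = 0)
d = -11808
f = 1968/1823 (f = -11808/(-10938) + 0/20878 = -11808*(-1/10938) + 0*(1/20878) = 1968/1823 + 0 = 1968/1823 ≈ 1.0795)
(H(154) + f)/(-35168 - 1326) = (-2*154 + 1968/1823)/(-35168 - 1326) = (-308 + 1968/1823)/(-36494) = -559516/1823*(-1/36494) = 279758/33264281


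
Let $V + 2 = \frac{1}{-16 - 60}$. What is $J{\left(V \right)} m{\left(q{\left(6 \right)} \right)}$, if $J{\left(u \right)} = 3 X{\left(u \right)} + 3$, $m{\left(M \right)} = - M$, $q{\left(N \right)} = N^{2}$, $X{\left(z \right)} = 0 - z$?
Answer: $- \frac{6183}{19} \approx -325.42$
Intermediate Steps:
$X{\left(z \right)} = - z$
$V = - \frac{153}{76}$ ($V = -2 + \frac{1}{-16 - 60} = -2 + \frac{1}{-76} = -2 - \frac{1}{76} = - \frac{153}{76} \approx -2.0132$)
$J{\left(u \right)} = 3 - 3 u$ ($J{\left(u \right)} = 3 \left(- u\right) + 3 = - 3 u + 3 = 3 - 3 u$)
$J{\left(V \right)} m{\left(q{\left(6 \right)} \right)} = \left(3 - - \frac{459}{76}\right) \left(- 6^{2}\right) = \left(3 + \frac{459}{76}\right) \left(\left(-1\right) 36\right) = \frac{687}{76} \left(-36\right) = - \frac{6183}{19}$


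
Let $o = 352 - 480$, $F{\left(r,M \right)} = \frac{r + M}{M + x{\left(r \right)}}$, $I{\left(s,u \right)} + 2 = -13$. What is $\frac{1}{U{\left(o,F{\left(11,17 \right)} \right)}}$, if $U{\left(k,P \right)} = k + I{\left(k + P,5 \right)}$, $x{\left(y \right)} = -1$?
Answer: $- \frac{1}{143} \approx -0.006993$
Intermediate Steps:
$I{\left(s,u \right)} = -15$ ($I{\left(s,u \right)} = -2 - 13 = -15$)
$F{\left(r,M \right)} = \frac{M + r}{-1 + M}$ ($F{\left(r,M \right)} = \frac{r + M}{M - 1} = \frac{M + r}{-1 + M}$)
$o = -128$ ($o = 352 - 480 = -128$)
$U{\left(k,P \right)} = -15 + k$ ($U{\left(k,P \right)} = k - 15 = -15 + k$)
$\frac{1}{U{\left(o,F{\left(11,17 \right)} \right)}} = \frac{1}{-15 - 128} = \frac{1}{-143} = - \frac{1}{143}$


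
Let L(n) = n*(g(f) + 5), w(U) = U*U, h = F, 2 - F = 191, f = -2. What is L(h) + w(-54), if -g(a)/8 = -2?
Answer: -1053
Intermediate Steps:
F = -189 (F = 2 - 1*191 = 2 - 191 = -189)
g(a) = 16 (g(a) = -8*(-2) = 16)
h = -189
w(U) = U**2
L(n) = 21*n (L(n) = n*(16 + 5) = n*21 = 21*n)
L(h) + w(-54) = 21*(-189) + (-54)**2 = -3969 + 2916 = -1053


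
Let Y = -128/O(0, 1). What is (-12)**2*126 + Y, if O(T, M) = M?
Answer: 18016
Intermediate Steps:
Y = -128 (Y = -128/1 = -128*1 = -128)
(-12)**2*126 + Y = (-12)**2*126 - 128 = 144*126 - 128 = 18144 - 128 = 18016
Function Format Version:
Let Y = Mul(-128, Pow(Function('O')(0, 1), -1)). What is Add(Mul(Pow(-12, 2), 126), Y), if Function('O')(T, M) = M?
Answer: 18016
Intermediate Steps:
Y = -128 (Y = Mul(-128, Pow(1, -1)) = Mul(-128, 1) = -128)
Add(Mul(Pow(-12, 2), 126), Y) = Add(Mul(Pow(-12, 2), 126), -128) = Add(Mul(144, 126), -128) = Add(18144, -128) = 18016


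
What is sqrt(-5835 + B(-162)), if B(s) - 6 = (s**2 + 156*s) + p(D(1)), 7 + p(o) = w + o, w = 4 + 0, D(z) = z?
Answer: I*sqrt(4859) ≈ 69.707*I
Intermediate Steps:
w = 4
p(o) = -3 + o (p(o) = -7 + (4 + o) = -3 + o)
B(s) = 4 + s**2 + 156*s (B(s) = 6 + ((s**2 + 156*s) + (-3 + 1)) = 6 + ((s**2 + 156*s) - 2) = 6 + (-2 + s**2 + 156*s) = 4 + s**2 + 156*s)
sqrt(-5835 + B(-162)) = sqrt(-5835 + (4 + (-162)**2 + 156*(-162))) = sqrt(-5835 + (4 + 26244 - 25272)) = sqrt(-5835 + 976) = sqrt(-4859) = I*sqrt(4859)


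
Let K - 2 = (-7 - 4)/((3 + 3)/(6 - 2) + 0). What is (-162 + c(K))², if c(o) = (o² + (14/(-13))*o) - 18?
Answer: 291043600/13689 ≈ 21261.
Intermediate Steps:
K = -16/3 (K = 2 + (-7 - 4)/((3 + 3)/(6 - 2) + 0) = 2 - 11/(6/4 + 0) = 2 - 11/(6*(¼) + 0) = 2 - 11/(3/2 + 0) = 2 - 11/3/2 = 2 - 11*⅔ = 2 - 22/3 = -16/3 ≈ -5.3333)
c(o) = -18 + o² - 14*o/13 (c(o) = (o² + (14*(-1/13))*o) - 18 = (o² - 14*o/13) - 18 = -18 + o² - 14*o/13)
(-162 + c(K))² = (-162 + (-18 + (-16/3)² - 14/13*(-16/3)))² = (-162 + (-18 + 256/9 + 224/39))² = (-162 + 1894/117)² = (-17060/117)² = 291043600/13689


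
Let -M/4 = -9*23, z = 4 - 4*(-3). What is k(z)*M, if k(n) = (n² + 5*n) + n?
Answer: 291456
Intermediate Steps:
z = 16 (z = 4 + 12 = 16)
M = 828 (M = -(-36)*23 = -4*(-207) = 828)
k(n) = n² + 6*n
k(z)*M = (16*(6 + 16))*828 = (16*22)*828 = 352*828 = 291456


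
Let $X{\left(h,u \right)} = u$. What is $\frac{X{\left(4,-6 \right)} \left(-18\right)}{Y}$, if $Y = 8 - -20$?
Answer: $\frac{27}{7} \approx 3.8571$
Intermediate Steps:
$Y = 28$ ($Y = 8 + 20 = 28$)
$\frac{X{\left(4,-6 \right)} \left(-18\right)}{Y} = \frac{\left(-6\right) \left(-18\right)}{28} = 108 \cdot \frac{1}{28} = \frac{27}{7}$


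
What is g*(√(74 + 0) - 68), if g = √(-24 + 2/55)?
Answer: I*√72490*(-68 + √74)/55 ≈ -290.77*I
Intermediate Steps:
g = I*√72490/55 (g = √(-24 + 2*(1/55)) = √(-24 + 2/55) = √(-1318/55) = I*√72490/55 ≈ 4.8953*I)
g*(√(74 + 0) - 68) = (I*√72490/55)*(√(74 + 0) - 68) = (I*√72490/55)*(√74 - 68) = (I*√72490/55)*(-68 + √74) = I*√72490*(-68 + √74)/55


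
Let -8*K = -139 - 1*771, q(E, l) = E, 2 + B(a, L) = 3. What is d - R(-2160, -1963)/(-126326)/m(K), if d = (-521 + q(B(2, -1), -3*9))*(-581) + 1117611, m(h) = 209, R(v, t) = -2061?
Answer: 37483928103893/26402134 ≈ 1.4197e+6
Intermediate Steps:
B(a, L) = 1 (B(a, L) = -2 + 3 = 1)
K = 455/4 (K = -(-139 - 1*771)/8 = -(-139 - 771)/8 = -⅛*(-910) = 455/4 ≈ 113.75)
d = 1419731 (d = (-521 + 1)*(-581) + 1117611 = -520*(-581) + 1117611 = 302120 + 1117611 = 1419731)
d - R(-2160, -1963)/(-126326)/m(K) = 1419731 - (-2061/(-126326))/209 = 1419731 - (-2061*(-1/126326))/209 = 1419731 - 2061/(126326*209) = 1419731 - 1*2061/26402134 = 1419731 - 2061/26402134 = 37483928103893/26402134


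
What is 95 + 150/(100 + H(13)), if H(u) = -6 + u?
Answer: 10315/107 ≈ 96.402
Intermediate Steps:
95 + 150/(100 + H(13)) = 95 + 150/(100 + (-6 + 13)) = 95 + 150/(100 + 7) = 95 + 150/107 = 10315/107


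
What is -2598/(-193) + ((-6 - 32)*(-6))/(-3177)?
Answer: 2736614/204387 ≈ 13.389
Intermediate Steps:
-2598/(-193) + ((-6 - 32)*(-6))/(-3177) = -2598*(-1/193) - 38*(-6)*(-1/3177) = 2598/193 + 228*(-1/3177) = 2598/193 - 76/1059 = 2736614/204387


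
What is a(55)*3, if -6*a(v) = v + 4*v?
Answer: -275/2 ≈ -137.50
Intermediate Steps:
a(v) = -5*v/6 (a(v) = -(v + 4*v)/6 = -5*v/6)
a(55)*3 = -⅚*55*3 = -275/6*3 = -275/2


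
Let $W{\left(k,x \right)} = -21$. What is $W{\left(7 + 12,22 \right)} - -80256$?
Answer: $80235$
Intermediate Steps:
$W{\left(7 + 12,22 \right)} - -80256 = -21 - -80256 = -21 + 80256 = 80235$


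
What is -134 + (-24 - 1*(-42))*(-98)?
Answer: -1898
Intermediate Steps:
-134 + (-24 - 1*(-42))*(-98) = -134 + (-24 + 42)*(-98) = -134 + 18*(-98) = -134 - 1764 = -1898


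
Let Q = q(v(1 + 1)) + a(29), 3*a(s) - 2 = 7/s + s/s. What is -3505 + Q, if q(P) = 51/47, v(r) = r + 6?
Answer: -14323090/4089 ≈ -3502.8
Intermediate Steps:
v(r) = 6 + r
q(P) = 51/47 (q(P) = 51*(1/47) = 51/47)
a(s) = 1 + 7/(3*s) (a(s) = ⅔ + (7/s + s/s)/3 = ⅔ + (7/s + 1)/3 = ⅔ + (1 + 7/s)/3 = ⅔ + (⅓ + 7/(3*s)) = 1 + 7/(3*s))
Q = 8855/4089 (Q = 51/47 + (7/3 + 29)/29 = 51/47 + (1/29)*(94/3) = 51/47 + 94/87 = 8855/4089 ≈ 2.1656)
-3505 + Q = -3505 + 8855/4089 = -14323090/4089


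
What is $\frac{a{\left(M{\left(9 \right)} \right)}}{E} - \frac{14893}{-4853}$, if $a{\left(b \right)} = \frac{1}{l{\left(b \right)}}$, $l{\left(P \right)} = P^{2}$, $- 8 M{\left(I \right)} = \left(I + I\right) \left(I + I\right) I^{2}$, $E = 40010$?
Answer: $\frac{12825101791148971}{4179159268945065} \approx 3.0688$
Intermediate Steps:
$M{\left(I \right)} = - \frac{I^{4}}{2}$ ($M{\left(I \right)} = - \frac{\left(I + I\right) \left(I + I\right) I^{2}}{8} = - \frac{2 I 2 I I^{2}}{8} = - \frac{4 I^{2} I^{2}}{8} = - \frac{4 I^{4}}{8} = - \frac{I^{4}}{2}$)
$a{\left(b \right)} = \frac{1}{b^{2}}$
$\frac{a{\left(M{\left(9 \right)} \right)}}{E} - \frac{14893}{-4853} = \frac{1}{\frac{43046721}{4} \cdot 40010} - \frac{14893}{-4853} = \frac{1}{\frac{43046721}{4}} \cdot \frac{1}{40010} - - \frac{14893}{4853} = \frac{1}{\frac{43046721}{4}} \cdot \frac{1}{40010} + \frac{14893}{4853} = \frac{4}{43046721} \cdot \frac{1}{40010} + \frac{14893}{4853} = \frac{2}{861149653605} + \frac{14893}{4853} = \frac{12825101791148971}{4179159268945065}$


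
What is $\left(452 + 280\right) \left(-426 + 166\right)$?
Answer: $-190320$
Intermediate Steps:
$\left(452 + 280\right) \left(-426 + 166\right) = 732 \left(-260\right) = -190320$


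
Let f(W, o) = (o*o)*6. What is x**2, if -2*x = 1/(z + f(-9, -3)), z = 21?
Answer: 1/22500 ≈ 4.4444e-5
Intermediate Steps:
f(W, o) = 6*o**2 (f(W, o) = o**2*6 = 6*o**2)
x = -1/150 (x = -1/(2*(21 + 6*(-3)**2)) = -1/(2*(21 + 6*9)) = -1/(2*(21 + 54)) = -1/2/75 = -1/2*1/75 = -1/150 ≈ -0.0066667)
x**2 = (-1/150)**2 = 1/22500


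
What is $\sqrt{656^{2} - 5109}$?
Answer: $\sqrt{425227} \approx 652.09$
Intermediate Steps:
$\sqrt{656^{2} - 5109} = \sqrt{430336 - 5109} = \sqrt{425227}$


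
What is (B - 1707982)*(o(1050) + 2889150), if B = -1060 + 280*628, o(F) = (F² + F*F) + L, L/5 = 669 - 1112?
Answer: -7806964925870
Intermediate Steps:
L = -2215 (L = 5*(669 - 1112) = 5*(-443) = -2215)
o(F) = -2215 + 2*F² (o(F) = (F² + F*F) - 2215 = (F² + F²) - 2215 = 2*F² - 2215 = -2215 + 2*F²)
B = 174780 (B = -1060 + 175840 = 174780)
(B - 1707982)*(o(1050) + 2889150) = (174780 - 1707982)*((-2215 + 2*1050²) + 2889150) = -1533202*((-2215 + 2*1102500) + 2889150) = -1533202*((-2215 + 2205000) + 2889150) = -1533202*(2202785 + 2889150) = -1533202*5091935 = -7806964925870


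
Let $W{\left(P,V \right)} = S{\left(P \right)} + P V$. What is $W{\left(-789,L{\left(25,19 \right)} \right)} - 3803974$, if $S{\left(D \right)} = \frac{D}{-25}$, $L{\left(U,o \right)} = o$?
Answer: $- \frac{95473336}{25} \approx -3.8189 \cdot 10^{6}$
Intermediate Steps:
$S{\left(D \right)} = - \frac{D}{25}$ ($S{\left(D \right)} = D \left(- \frac{1}{25}\right) = - \frac{D}{25}$)
$W{\left(P,V \right)} = - \frac{P}{25} + P V$
$W{\left(-789,L{\left(25,19 \right)} \right)} - 3803974 = - 789 \left(- \frac{1}{25} + 19\right) - 3803974 = \left(-789\right) \frac{474}{25} - 3803974 = - \frac{373986}{25} - 3803974 = - \frac{95473336}{25}$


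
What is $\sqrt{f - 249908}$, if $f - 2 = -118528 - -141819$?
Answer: $i \sqrt{226615} \approx 476.04 i$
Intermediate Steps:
$f = 23293$ ($f = 2 - -23291 = 2 + \left(-118528 + 141819\right) = 2 + 23291 = 23293$)
$\sqrt{f - 249908} = \sqrt{23293 - 249908} = \sqrt{-226615} = i \sqrt{226615}$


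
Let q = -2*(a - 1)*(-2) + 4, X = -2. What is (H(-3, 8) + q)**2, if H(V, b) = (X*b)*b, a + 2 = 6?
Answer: 12544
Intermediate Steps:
a = 4 (a = -2 + 6 = 4)
H(V, b) = -2*b**2 (H(V, b) = (-2*b)*b = -2*b**2)
q = 16 (q = -2*(4 - 1)*(-2) + 4 = -2*3*(-2) + 4 = -6*(-2) + 4 = 12 + 4 = 16)
(H(-3, 8) + q)**2 = (-2*8**2 + 16)**2 = (-2*64 + 16)**2 = (-128 + 16)**2 = (-112)**2 = 12544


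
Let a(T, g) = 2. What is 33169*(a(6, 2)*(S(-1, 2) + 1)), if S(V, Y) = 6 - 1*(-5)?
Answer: 796056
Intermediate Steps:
S(V, Y) = 11 (S(V, Y) = 6 + 5 = 11)
33169*(a(6, 2)*(S(-1, 2) + 1)) = 33169*(2*(11 + 1)) = 33169*(2*12) = 33169*24 = 796056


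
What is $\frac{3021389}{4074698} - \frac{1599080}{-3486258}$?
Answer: $\frac{8524554825101}{7102724250042} \approx 1.2002$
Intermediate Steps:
$\frac{3021389}{4074698} - \frac{1599080}{-3486258} = 3021389 \cdot \frac{1}{4074698} - - \frac{799540}{1743129} = \frac{3021389}{4074698} + \frac{799540}{1743129} = \frac{8524554825101}{7102724250042}$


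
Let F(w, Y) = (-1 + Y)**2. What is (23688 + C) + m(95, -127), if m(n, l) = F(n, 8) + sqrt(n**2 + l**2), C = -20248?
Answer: 3489 + sqrt(25154) ≈ 3647.6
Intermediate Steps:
m(n, l) = 49 + sqrt(l**2 + n**2) (m(n, l) = (-1 + 8)**2 + sqrt(n**2 + l**2) = 7**2 + sqrt(l**2 + n**2) = 49 + sqrt(l**2 + n**2))
(23688 + C) + m(95, -127) = (23688 - 20248) + (49 + sqrt((-127)**2 + 95**2)) = 3440 + (49 + sqrt(16129 + 9025)) = 3440 + (49 + sqrt(25154)) = 3489 + sqrt(25154)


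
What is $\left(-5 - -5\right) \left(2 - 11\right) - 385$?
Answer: $-385$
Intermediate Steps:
$\left(-5 - -5\right) \left(2 - 11\right) - 385 = \left(-5 + 5\right) \left(-9\right) - 385 = 0 \left(-9\right) - 385 = 0 - 385 = -385$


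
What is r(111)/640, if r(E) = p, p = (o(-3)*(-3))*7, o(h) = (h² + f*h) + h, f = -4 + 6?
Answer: 0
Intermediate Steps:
f = 2
o(h) = h² + 3*h (o(h) = (h² + 2*h) + h = h² + 3*h)
p = 0 (p = (-3*(3 - 3)*(-3))*7 = (-3*0*(-3))*7 = (0*(-3))*7 = 0*7 = 0)
r(E) = 0
r(111)/640 = 0/640 = 0*(1/640) = 0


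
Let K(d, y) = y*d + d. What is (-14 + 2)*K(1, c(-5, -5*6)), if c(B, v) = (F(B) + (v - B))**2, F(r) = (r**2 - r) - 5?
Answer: -12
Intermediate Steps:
F(r) = -5 + r**2 - r
c(B, v) = (-5 + v + B**2 - 2*B)**2 (c(B, v) = ((-5 + B**2 - B) + (v - B))**2 = (-5 + v + B**2 - 2*B)**2)
K(d, y) = d + d*y (K(d, y) = d*y + d = d + d*y)
(-14 + 2)*K(1, c(-5, -5*6)) = (-14 + 2)*(1*(1 + (-5 - 5*6 + (-5)**2 - 2*(-5))**2)) = -12*(1 + (-5 - 30 + 25 + 10)**2) = -12*(1 + 0**2) = -12*(1 + 0) = -12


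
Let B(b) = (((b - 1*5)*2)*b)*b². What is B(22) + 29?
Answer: 362061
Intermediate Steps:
B(b) = b³*(-10 + 2*b) (B(b) = (((b - 5)*2)*b)*b² = (((-5 + b)*2)*b)*b² = ((-10 + 2*b)*b)*b² = (b*(-10 + 2*b))*b² = b³*(-10 + 2*b))
B(22) + 29 = 2*22³*(-5 + 22) + 29 = 2*10648*17 + 29 = 362032 + 29 = 362061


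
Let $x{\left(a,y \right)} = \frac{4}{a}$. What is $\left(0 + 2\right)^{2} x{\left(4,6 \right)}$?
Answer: $4$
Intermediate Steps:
$\left(0 + 2\right)^{2} x{\left(4,6 \right)} = \left(0 + 2\right)^{2} \cdot \frac{4}{4} = 2^{2} \cdot 4 \cdot \frac{1}{4} = 4 \cdot 1 = 4$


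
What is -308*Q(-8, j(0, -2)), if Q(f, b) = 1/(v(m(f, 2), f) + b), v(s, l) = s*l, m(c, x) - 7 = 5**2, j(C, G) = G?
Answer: 154/129 ≈ 1.1938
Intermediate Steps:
m(c, x) = 32 (m(c, x) = 7 + 5**2 = 7 + 25 = 32)
v(s, l) = l*s
Q(f, b) = 1/(b + 32*f) (Q(f, b) = 1/(f*32 + b) = 1/(32*f + b) = 1/(b + 32*f))
-308*Q(-8, j(0, -2)) = -308/(-2 + 32*(-8)) = -308/(-2 - 256) = -308/(-258) = -308*(-1/258) = 154/129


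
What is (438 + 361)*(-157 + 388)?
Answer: 184569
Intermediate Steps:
(438 + 361)*(-157 + 388) = 799*231 = 184569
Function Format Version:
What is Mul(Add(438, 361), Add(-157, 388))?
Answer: 184569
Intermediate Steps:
Mul(Add(438, 361), Add(-157, 388)) = Mul(799, 231) = 184569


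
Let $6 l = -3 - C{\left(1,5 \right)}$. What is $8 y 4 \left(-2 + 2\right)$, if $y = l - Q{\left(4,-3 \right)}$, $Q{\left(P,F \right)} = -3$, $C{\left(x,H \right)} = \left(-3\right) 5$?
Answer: $0$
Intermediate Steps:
$C{\left(x,H \right)} = -15$
$l = 2$ ($l = \frac{-3 - -15}{6} = \frac{-3 + 15}{6} = \frac{1}{6} \cdot 12 = 2$)
$y = 5$ ($y = 2 - -3 = 2 + 3 = 5$)
$8 y 4 \left(-2 + 2\right) = 8 \cdot 5 \cdot 4 \left(-2 + 2\right) = 40 \cdot 4 \cdot 0 = 40 \cdot 0 = 0$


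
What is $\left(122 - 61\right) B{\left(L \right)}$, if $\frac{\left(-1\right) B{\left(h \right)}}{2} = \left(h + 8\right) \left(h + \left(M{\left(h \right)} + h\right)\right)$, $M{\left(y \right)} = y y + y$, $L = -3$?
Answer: $0$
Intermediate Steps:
$M{\left(y \right)} = y + y^{2}$ ($M{\left(y \right)} = y^{2} + y = y + y^{2}$)
$B{\left(h \right)} = - 2 \left(8 + h\right) \left(2 h + h \left(1 + h\right)\right)$ ($B{\left(h \right)} = - 2 \left(h + 8\right) \left(h + \left(h \left(1 + h\right) + h\right)\right) = - 2 \left(8 + h\right) \left(h + \left(h + h \left(1 + h\right)\right)\right) = - 2 \left(8 + h\right) \left(2 h + h \left(1 + h\right)\right)$)
$\left(122 - 61\right) B{\left(L \right)} = \left(122 - 61\right) 2 \left(-3\right) \left(-24 - \left(-3\right)^{2} - -33\right) = 61 \cdot 2 \left(-3\right) \left(-24 - 9 + 33\right) = 61 \cdot 2 \left(-3\right) 0 = 61 \cdot 0 = 0$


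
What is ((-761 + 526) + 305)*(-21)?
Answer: -1470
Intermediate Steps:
((-761 + 526) + 305)*(-21) = (-235 + 305)*(-21) = 70*(-21) = -1470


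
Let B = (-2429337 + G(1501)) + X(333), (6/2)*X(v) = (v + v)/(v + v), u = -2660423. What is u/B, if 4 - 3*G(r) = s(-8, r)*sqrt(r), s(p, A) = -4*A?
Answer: 9694589393269/8843487230670 + 3993294923*sqrt(1501)/4421743615335 ≈ 1.1312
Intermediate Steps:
X(v) = 1/3 (X(v) = ((v + v)/(v + v))/3 = ((2*v)/((2*v)))/3 = ((2*v)*(1/(2*v)))/3 = (1/3)*1 = 1/3)
G(r) = 4/3 + 4*r**(3/2)/3 (G(r) = 4/3 - (-4*r)*sqrt(r)/3 = 4/3 - (-4)*r**(3/2)/3 = 4/3 + 4*r**(3/2)/3)
B = -7288006/3 + 6004*sqrt(1501)/3 (B = (-2429337 + (4/3 + 4*1501**(3/2)/3)) + 1/3 = (-2429337 + (4/3 + 4*(1501*sqrt(1501))/3)) + 1/3 = (-2429337 + (4/3 + 6004*sqrt(1501)/3)) + 1/3 = (-7288007/3 + 6004*sqrt(1501)/3) + 1/3 = -7288006/3 + 6004*sqrt(1501)/3 ≈ -2.3518e+6)
u/B = -2660423/(-7288006/3 + 6004*sqrt(1501)/3)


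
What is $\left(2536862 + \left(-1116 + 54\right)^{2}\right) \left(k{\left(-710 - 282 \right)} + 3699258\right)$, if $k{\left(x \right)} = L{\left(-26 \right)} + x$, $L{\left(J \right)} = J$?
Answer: $13552962317440$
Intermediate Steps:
$k{\left(x \right)} = -26 + x$
$\left(2536862 + \left(-1116 + 54\right)^{2}\right) \left(k{\left(-710 - 282 \right)} + 3699258\right) = \left(2536862 + \left(-1116 + 54\right)^{2}\right) \left(\left(-26 - 992\right) + 3699258\right) = \left(2536862 + \left(-1062\right)^{2}\right) \left(\left(-26 - 992\right) + 3699258\right) = \left(2536862 + 1127844\right) \left(\left(-26 - 992\right) + 3699258\right) = 3664706 \left(-1018 + 3699258\right) = 3664706 \cdot 3698240 = 13552962317440$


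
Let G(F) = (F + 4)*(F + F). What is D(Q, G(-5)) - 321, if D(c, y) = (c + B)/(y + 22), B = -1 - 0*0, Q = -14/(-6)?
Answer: -7703/24 ≈ -320.96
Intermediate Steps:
Q = 7/3 (Q = -14*(-1/6) = 7/3 ≈ 2.3333)
G(F) = 2*F*(4 + F) (G(F) = (4 + F)*(2*F) = 2*F*(4 + F))
B = -1 (B = -1 - 1*0 = -1 + 0 = -1)
D(c, y) = (-1 + c)/(22 + y) (D(c, y) = (c - 1)/(y + 22) = (-1 + c)/(22 + y))
D(Q, G(-5)) - 321 = (-1 + 7/3)/(22 + 2*(-5)*(4 - 5)) - 321 = (4/3)/(22 + 2*(-5)*(-1)) - 321 = (4/3)/(22 + 10) - 321 = (4/3)/32 - 321 = (1/32)*(4/3) - 321 = 1/24 - 321 = -7703/24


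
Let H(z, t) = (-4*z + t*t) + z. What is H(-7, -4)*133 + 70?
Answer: 4991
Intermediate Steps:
H(z, t) = t² - 3*z (H(z, t) = (-4*z + t²) + z = (t² - 4*z) + z = t² - 3*z)
H(-7, -4)*133 + 70 = ((-4)² - 3*(-7))*133 + 70 = (16 + 21)*133 + 70 = 37*133 + 70 = 4921 + 70 = 4991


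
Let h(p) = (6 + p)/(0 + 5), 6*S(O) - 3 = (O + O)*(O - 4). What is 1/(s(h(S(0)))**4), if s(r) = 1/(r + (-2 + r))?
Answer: 81/625 ≈ 0.12960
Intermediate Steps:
S(O) = 1/2 + O*(-4 + O)/3 (S(O) = 1/2 + ((O + O)*(O - 4))/6 = 1/2 + ((2*O)*(-4 + O))/6 = 1/2 + (2*O*(-4 + O))/6 = 1/2 + O*(-4 + O)/3)
h(p) = 6/5 + p/5 (h(p) = (6 + p)/5 = (6 + p)*(1/5) = 6/5 + p/5)
s(r) = 1/(-2 + 2*r)
1/(s(h(S(0)))**4) = 1/((1/(2*(-1 + (6/5 + (1/2 - 4/3*0 + (1/3)*0**2)/5))))**4) = 1/((1/(2*(-1 + (6/5 + (1/2 + 0 + (1/3)*0)/5))))**4) = 1/((1/(2*(-1 + (6/5 + (1/2 + 0 + 0)/5))))**4) = 1/((1/(2*(-1 + (6/5 + (1/5)*(1/2)))))**4) = 1/((1/(2*(-1 + (6/5 + 1/10))))**4) = 1/((1/(2*(-1 + 13/10)))**4) = 1/((1/(2*(3/10)))**4) = 1/(((1/2)*(10/3))**4) = 1/((5/3)**4) = 1/(625/81) = 81/625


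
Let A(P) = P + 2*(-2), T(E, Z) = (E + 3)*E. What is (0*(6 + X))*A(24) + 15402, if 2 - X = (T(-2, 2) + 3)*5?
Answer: 15402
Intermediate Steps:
T(E, Z) = E*(3 + E) (T(E, Z) = (3 + E)*E = E*(3 + E))
A(P) = -4 + P (A(P) = P - 4 = -4 + P)
X = -3 (X = 2 - (-2*(3 - 2) + 3)*5 = 2 - (-2*1 + 3)*5 = 2 - (-2 + 3)*5 = 2 - 5 = -3)
(0*(6 + X))*A(24) + 15402 = (0*(6 - 3))*(-4 + 24) + 15402 = (0*3)*20 + 15402 = 0*20 + 15402 = 0 + 15402 = 15402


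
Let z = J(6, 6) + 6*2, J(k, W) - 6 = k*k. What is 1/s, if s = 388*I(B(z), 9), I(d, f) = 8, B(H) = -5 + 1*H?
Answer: 1/3104 ≈ 0.00032216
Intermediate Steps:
J(k, W) = 6 + k² (J(k, W) = 6 + k*k = 6 + k²)
z = 54 (z = (6 + 6²) + 6*2 = (6 + 36) + 12 = 42 + 12 = 54)
B(H) = -5 + H
s = 3104 (s = 388*8 = 3104)
1/s = 1/3104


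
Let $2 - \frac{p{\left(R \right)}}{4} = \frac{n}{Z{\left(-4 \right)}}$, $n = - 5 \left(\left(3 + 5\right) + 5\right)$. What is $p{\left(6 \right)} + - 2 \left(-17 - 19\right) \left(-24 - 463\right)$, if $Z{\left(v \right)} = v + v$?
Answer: $- \frac{70177}{2} \approx -35089.0$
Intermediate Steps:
$Z{\left(v \right)} = 2 v$
$n = -65$ ($n = - 5 \left(8 + 5\right) = \left(-5\right) 13 = -65$)
$p{\left(R \right)} = - \frac{49}{2}$ ($p{\left(R \right)} = 8 - 4 \left(- \frac{65}{2 \left(-4\right)}\right) = 8 - 4 \left(- \frac{65}{-8}\right) = 8 - 4 \left(\left(-65\right) \left(- \frac{1}{8}\right)\right) = 8 - \frac{65}{2} = - \frac{49}{2}$)
$p{\left(6 \right)} + - 2 \left(-17 - 19\right) \left(-24 - 463\right) = - \frac{49}{2} + - 2 \left(-17 - 19\right) \left(-24 - 463\right) = - \frac{49}{2} + \left(-2\right) \left(-36\right) \left(-24 - 463\right) = - \frac{49}{2} + 72 \left(-487\right) = - \frac{49}{2} - 35064 = - \frac{70177}{2}$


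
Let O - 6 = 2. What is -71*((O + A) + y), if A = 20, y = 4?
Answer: -2272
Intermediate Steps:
O = 8 (O = 6 + 2 = 8)
-71*((O + A) + y) = -71*((8 + 20) + 4) = -71*(28 + 4) = -71*32 = -2272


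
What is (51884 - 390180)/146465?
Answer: -338296/146465 ≈ -2.3097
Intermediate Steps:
(51884 - 390180)/146465 = -338296*1/146465 = -338296/146465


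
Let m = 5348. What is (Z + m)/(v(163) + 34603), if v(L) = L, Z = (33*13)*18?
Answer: 6535/17383 ≈ 0.37594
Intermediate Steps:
Z = 7722 (Z = 429*18 = 7722)
(Z + m)/(v(163) + 34603) = (7722 + 5348)/(163 + 34603) = 13070/34766 = 13070*(1/34766) = 6535/17383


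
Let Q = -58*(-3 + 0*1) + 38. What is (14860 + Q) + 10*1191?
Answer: 26982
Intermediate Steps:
Q = 212 (Q = -58*(-3 + 0) + 38 = -58*(-3) + 38 = 174 + 38 = 212)
(14860 + Q) + 10*1191 = (14860 + 212) + 10*1191 = 15072 + 11910 = 26982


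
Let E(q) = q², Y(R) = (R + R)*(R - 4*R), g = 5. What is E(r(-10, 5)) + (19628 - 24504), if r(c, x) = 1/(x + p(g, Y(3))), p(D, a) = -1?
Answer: -78015/16 ≈ -4875.9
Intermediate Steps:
Y(R) = -6*R² (Y(R) = (2*R)*(-3*R) = -6*R²)
r(c, x) = 1/(-1 + x) (r(c, x) = 1/(x - 1) = 1/(-1 + x))
E(r(-10, 5)) + (19628 - 24504) = (1/(-1 + 5))² + (19628 - 24504) = (1/4)² - 4876 = (¼)² - 4876 = 1/16 - 4876 = -78015/16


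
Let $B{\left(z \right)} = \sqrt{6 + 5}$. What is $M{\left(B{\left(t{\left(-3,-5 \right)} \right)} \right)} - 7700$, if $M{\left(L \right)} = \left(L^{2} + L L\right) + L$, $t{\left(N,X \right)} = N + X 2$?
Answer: $-7678 + \sqrt{11} \approx -7674.7$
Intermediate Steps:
$t{\left(N,X \right)} = N + 2 X$
$B{\left(z \right)} = \sqrt{11}$
$M{\left(L \right)} = L + 2 L^{2}$ ($M{\left(L \right)} = \left(L^{2} + L^{2}\right) + L = 2 L^{2} + L = L + 2 L^{2}$)
$M{\left(B{\left(t{\left(-3,-5 \right)} \right)} \right)} - 7700 = \sqrt{11} \left(1 + 2 \sqrt{11}\right) - 7700 = -7700 + \sqrt{11} \left(1 + 2 \sqrt{11}\right)$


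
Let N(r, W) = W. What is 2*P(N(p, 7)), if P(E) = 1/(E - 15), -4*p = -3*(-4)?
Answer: -1/4 ≈ -0.25000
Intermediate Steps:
p = -3 (p = -(-3)*(-4)/4 = -1/4*12 = -3)
P(E) = 1/(-15 + E)
2*P(N(p, 7)) = 2/(-15 + 7) = 2/(-8) = 2*(-1/8) = -1/4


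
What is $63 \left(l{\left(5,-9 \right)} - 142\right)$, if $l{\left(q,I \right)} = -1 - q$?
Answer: $-9324$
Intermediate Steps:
$63 \left(l{\left(5,-9 \right)} - 142\right) = 63 \left(\left(-1 - 5\right) - 142\right) = 63 \left(-6 - 142\right) = 63 \left(-148\right) = -9324$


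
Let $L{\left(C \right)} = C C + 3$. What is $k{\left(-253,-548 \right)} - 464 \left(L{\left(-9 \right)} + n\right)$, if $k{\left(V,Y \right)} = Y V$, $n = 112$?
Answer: $47700$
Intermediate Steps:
$L{\left(C \right)} = 3 + C^{2}$ ($L{\left(C \right)} = C^{2} + 3 = 3 + C^{2}$)
$k{\left(V,Y \right)} = V Y$
$k{\left(-253,-548 \right)} - 464 \left(L{\left(-9 \right)} + n\right) = \left(-253\right) \left(-548\right) - 464 \left(\left(3 + \left(-9\right)^{2}\right) + 112\right) = 138644 - 464 \left(\left(3 + 81\right) + 112\right) = 138644 - 464 \left(84 + 112\right) = 138644 - 90944 = 47700$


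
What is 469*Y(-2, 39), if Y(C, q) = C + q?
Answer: 17353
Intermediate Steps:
469*Y(-2, 39) = 469*(-2 + 39) = 469*37 = 17353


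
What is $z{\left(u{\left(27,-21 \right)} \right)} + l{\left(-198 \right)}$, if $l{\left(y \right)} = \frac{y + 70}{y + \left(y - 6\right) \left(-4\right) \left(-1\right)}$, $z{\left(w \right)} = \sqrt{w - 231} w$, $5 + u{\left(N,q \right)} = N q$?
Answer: $\frac{64}{507} - 572 i \sqrt{803} \approx 0.12623 - 16209.0 i$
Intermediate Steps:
$u{\left(N,q \right)} = -5 + N q$
$z{\left(w \right)} = w \sqrt{-231 + w}$ ($z{\left(w \right)} = \sqrt{-231 + w} w = w \sqrt{-231 + w}$)
$l{\left(y \right)} = \frac{70 + y}{-24 + 5 y}$ ($l{\left(y \right)} = \frac{70 + y}{y + \left(-6 + y\right) \left(-4\right) \left(-1\right)} = \frac{70 + y}{y + \left(24 - 4 y\right) \left(-1\right)} = \frac{70 + y}{y + \left(-24 + 4 y\right)} = \frac{70 + y}{-24 + 5 y}$)
$z{\left(u{\left(27,-21 \right)} \right)} + l{\left(-198 \right)} = \left(-5 + 27 \left(-21\right)\right) \sqrt{-231 + \left(-5 + 27 \left(-21\right)\right)} + \frac{70 - 198}{-24 + 5 \left(-198\right)} = \left(-5 - 567\right) \sqrt{-231 - 572} + \frac{1}{-24 - 990} \left(-128\right) = - 572 \sqrt{-231 - 572} + \frac{1}{-1014} \left(-128\right) = - 572 \sqrt{-803} - - \frac{64}{507} = - 572 i \sqrt{803} + \frac{64}{507} = \frac{64}{507} - 572 i \sqrt{803}$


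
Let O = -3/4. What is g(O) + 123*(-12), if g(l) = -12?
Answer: -1488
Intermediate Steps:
O = -¾ (O = -3*¼ = -¾ ≈ -0.75000)
g(O) + 123*(-12) = -12 + 123*(-12) = -12 - 1476 = -1488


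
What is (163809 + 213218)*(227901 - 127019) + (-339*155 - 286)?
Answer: 38035184983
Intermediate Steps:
(163809 + 213218)*(227901 - 127019) + (-339*155 - 286) = 377027*100882 + (-52545 - 286) = 38035237814 - 52831 = 38035184983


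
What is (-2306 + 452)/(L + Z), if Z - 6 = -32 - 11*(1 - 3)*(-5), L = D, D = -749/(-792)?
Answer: 1468368/106963 ≈ 13.728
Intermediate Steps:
D = 749/792 (D = -749*(-1/792) = 749/792 ≈ 0.94571)
L = 749/792 ≈ 0.94571
Z = -136 (Z = 6 + (-32 - 11*(1 - 3)*(-5)) = 6 + (-32 - (-22)*(-5)) = 6 + (-32 - 11*10) = 6 + (-32 - 110) = 6 - 142 = -136)
(-2306 + 452)/(L + Z) = (-2306 + 452)/(749/792 - 136) = -1854/(-106963/792) = -1854*(-792/106963) = 1468368/106963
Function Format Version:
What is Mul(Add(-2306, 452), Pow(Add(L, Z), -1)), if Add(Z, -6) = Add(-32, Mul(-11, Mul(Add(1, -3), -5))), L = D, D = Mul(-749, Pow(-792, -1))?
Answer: Rational(1468368, 106963) ≈ 13.728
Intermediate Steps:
D = Rational(749, 792) (D = Mul(-749, Rational(-1, 792)) = Rational(749, 792) ≈ 0.94571)
L = Rational(749, 792) ≈ 0.94571
Z = -136 (Z = Add(6, Add(-32, Mul(-11, Mul(Add(1, -3), -5)))) = Add(6, Add(-32, Mul(-11, Mul(-2, -5)))) = Add(6, Add(-32, Mul(-11, 10))) = Add(6, Add(-32, -110)) = Add(6, -142) = -136)
Mul(Add(-2306, 452), Pow(Add(L, Z), -1)) = Mul(Add(-2306, 452), Pow(Add(Rational(749, 792), -136), -1)) = Mul(-1854, Pow(Rational(-106963, 792), -1)) = Mul(-1854, Rational(-792, 106963)) = Rational(1468368, 106963)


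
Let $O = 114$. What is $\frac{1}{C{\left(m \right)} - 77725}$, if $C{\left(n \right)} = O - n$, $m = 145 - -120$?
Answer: $- \frac{1}{77876} \approx -1.2841 \cdot 10^{-5}$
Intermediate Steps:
$m = 265$ ($m = 145 + 120 = 265$)
$C{\left(n \right)} = 114 - n$
$\frac{1}{C{\left(m \right)} - 77725} = \frac{1}{\left(114 - 265\right) - 77725} = \frac{1}{-151 - 77725} = \frac{1}{-77876} = - \frac{1}{77876}$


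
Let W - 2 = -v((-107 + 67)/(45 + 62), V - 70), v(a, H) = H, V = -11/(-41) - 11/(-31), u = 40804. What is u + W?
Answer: 51952604/1271 ≈ 40875.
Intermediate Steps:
V = 792/1271 (V = -11*(-1/41) - 11*(-1/31) = 11/41 + 11/31 = 792/1271 ≈ 0.62313)
W = 90720/1271 (W = 2 - (792/1271 - 70) = 2 - 1*(-88178/1271) = 2 + 88178/1271 = 90720/1271 ≈ 71.377)
u + W = 40804 + 90720/1271 = 51952604/1271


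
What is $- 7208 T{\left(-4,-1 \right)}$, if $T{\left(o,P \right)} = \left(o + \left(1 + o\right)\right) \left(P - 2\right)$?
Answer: $-151368$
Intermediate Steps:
$T{\left(o,P \right)} = \left(1 + 2 o\right) \left(-2 + P\right)$
$- 7208 T{\left(-4,-1 \right)} = - 7208 \left(-2 - 1 - -16 + 2 \left(-1\right) \left(-4\right)\right) = - 7208 \left(-2 - 1 + 16 + 8\right) = \left(-7208\right) 21 = -151368$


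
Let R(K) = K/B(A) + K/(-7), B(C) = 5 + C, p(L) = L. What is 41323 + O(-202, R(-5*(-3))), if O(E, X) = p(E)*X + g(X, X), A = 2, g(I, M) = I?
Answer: 41323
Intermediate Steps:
R(K) = 0 (R(K) = K/(5 + 2) + K/(-7) = K/7 + K*(-⅐) = K*(⅐) - K/7 = K/7 - K/7 = 0)
O(E, X) = X + E*X (O(E, X) = E*X + X = X + E*X)
41323 + O(-202, R(-5*(-3))) = 41323 + 0*(1 - 202) = 41323 + 0*(-201) = 41323 + 0 = 41323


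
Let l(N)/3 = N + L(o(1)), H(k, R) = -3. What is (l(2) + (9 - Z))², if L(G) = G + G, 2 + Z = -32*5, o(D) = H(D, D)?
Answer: 25281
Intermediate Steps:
o(D) = -3
Z = -162 (Z = -2 - 32*5 = -2 - 160 = -162)
L(G) = 2*G
l(N) = -18 + 3*N (l(N) = 3*(N + 2*(-3)) = 3*(N - 6) = 3*(-6 + N) = -18 + 3*N)
(l(2) + (9 - Z))² = ((-18 + 3*2) + (9 - 1*(-162)))² = ((-18 + 6) + (9 + 162))² = (-12 + 171)² = 159² = 25281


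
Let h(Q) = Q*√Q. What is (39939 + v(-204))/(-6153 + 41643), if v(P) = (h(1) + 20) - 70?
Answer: 3989/3549 ≈ 1.1240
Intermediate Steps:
h(Q) = Q^(3/2)
v(P) = -49 (v(P) = (1^(3/2) + 20) - 70 = (1 + 20) - 70 = 21 - 70 = -49)
(39939 + v(-204))/(-6153 + 41643) = (39939 - 49)/(-6153 + 41643) = 39890/35490 = 39890*(1/35490) = 3989/3549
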